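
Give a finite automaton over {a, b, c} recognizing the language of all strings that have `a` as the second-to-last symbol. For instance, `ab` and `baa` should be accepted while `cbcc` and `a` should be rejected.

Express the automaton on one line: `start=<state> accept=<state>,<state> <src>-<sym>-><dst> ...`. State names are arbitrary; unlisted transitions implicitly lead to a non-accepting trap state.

A DFA must remember the last 2 symbols (since which symbol is second-to-last isn't known until the input ends). Use one state per possible window of the last ≤2 symbols; accept from those whose window starts with `a`.
With 13 states:
          a    b    c  
>  s0     s1   s2   s3 
   s1     s4   s5   s6 
   s2     s7   s8   s9 
   s3    s10  s11  s12 
 * s4     s4   s5   s6 
 * s5     s7   s8   s9 
 * s6    s10  s11  s12 
   s7     s4   s5   s6 
   s8     s7   s8   s9 
   s9    s10  s11  s12 
   s10    s4   s5   s6 
   s11    s7   s8   s9 
   s12   s10  s11  s12 
(> = start, * = accepting)

start=s0 accept=s4,s5,s6 s0-a->s1 s0-b->s2 s0-c->s3 s1-a->s4 s1-b->s5 s1-c->s6 s2-a->s7 s2-b->s8 s2-c->s9 s3-a->s10 s3-b->s11 s3-c->s12 s4-a->s4 s4-b->s5 s4-c->s6 s5-a->s7 s5-b->s8 s5-c->s9 s6-a->s10 s6-b->s11 s6-c->s12 s7-a->s4 s7-b->s5 s7-c->s6 s8-a->s7 s8-b->s8 s8-c->s9 s9-a->s10 s9-b->s11 s9-c->s12 s10-a->s4 s10-b->s5 s10-c->s6 s11-a->s7 s11-b->s8 s11-c->s9 s12-a->s10 s12-b->s11 s12-c->s12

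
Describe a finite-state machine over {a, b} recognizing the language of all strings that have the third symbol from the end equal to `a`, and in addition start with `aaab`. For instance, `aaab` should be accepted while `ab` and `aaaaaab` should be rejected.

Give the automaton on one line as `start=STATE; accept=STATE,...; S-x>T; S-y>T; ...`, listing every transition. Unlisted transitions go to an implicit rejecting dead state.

start=q0; accept=q5,q6,q7,q12; q0-a>q1; q0-b>q2; q1-a>q3; q1-b>q2; q2-a>q2; q2-b>q2; q3-a>q4; q3-b>q2; q4-a>q2; q4-b>q5; q5-a>q6; q5-b>q7; q6-a>q8; q6-b>q9; q7-a>q10; q7-b>q11; q8-a>q12; q8-b>q5; q9-a>q6; q9-b>q7; q10-a>q8; q10-b>q9; q11-a>q10; q11-b>q11; q12-a>q12; q12-b>q5

Handle the two conditions separately and then intersect. The first has 15 states tracking the last 3 symbols read; the second has 6 states tracking whether the input so far still matches the prefix `aaab`. A product state is a pair (one from each), accepting exactly when both do. After merging equivalent states the machine shrinks.
With 13 states:
          a    b  
>  q0     q1   q2 
   q1     q3   q2 
   q2     q2   q2 
   q3     q4   q2 
   q4     q2   q5 
 * q5     q6   q7 
 * q6     q8   q9 
 * q7    q10  q11 
   q8    q12   q5 
   q9     q6   q7 
   q10    q8   q9 
   q11   q10  q11 
 * q12   q12   q5 
(> = start, * = accepting)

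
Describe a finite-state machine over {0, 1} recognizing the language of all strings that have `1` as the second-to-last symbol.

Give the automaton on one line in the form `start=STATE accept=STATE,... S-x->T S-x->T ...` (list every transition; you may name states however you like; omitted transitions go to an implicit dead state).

Because acceptance depends on a position counted from the end, the machine has to buffer the most recent 2 symbols. Make each state the string of the last up-to-2 symbols read; on input `x` shift the window left and append `x`. Accept when the buffered window has length 2 and begins with `1`.
7 states suffice.
        0   1  
>  S0   S1  S2 
   S1   S3  S4 
   S2   S5  S6 
   S3   S3  S4 
   S4   S5  S6 
 * S5   S3  S4 
 * S6   S5  S6 
(> = start, * = accepting)

start=S0 accept=S5,S6 S0-0->S1 S0-1->S2 S1-0->S3 S1-1->S4 S2-0->S5 S2-1->S6 S3-0->S3 S3-1->S4 S4-0->S5 S4-1->S6 S5-0->S3 S5-1->S4 S6-0->S5 S6-1->S6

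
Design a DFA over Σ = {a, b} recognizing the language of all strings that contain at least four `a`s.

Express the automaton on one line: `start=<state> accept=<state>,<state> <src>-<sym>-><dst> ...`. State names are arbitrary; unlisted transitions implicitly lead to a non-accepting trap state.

start=q0 accept=q4,q5 q0-a->q1 q0-b->q0 q1-a->q2 q1-b->q1 q2-a->q3 q2-b->q2 q3-a->q4 q3-b->q3 q4-a->q5 q4-b->q4 q5-a->q5 q5-b->q5

Only the number of `a`s matters, and only up to 5. Make a chain q0 → q1 → q2 → q3 → q4 → q5 advanced by each `a` (with q5 absorbing); every other symbol self-loops. The accepting set is {q4, q5}.
With 6 states:
        a   b  
>  q0   q1  q0 
   q1   q2  q1 
   q2   q3  q2 
   q3   q4  q3 
 * q4   q5  q4 
 * q5   q5  q5 
(> = start, * = accepting)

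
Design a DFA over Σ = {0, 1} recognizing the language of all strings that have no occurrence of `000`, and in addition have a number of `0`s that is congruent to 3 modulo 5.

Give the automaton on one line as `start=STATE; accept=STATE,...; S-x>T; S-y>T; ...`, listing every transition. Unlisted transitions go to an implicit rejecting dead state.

Build one automaton per condition and run them in lockstep. One (4 states) tracks partial matches of the forbidden pattern `000`; the other (5 states) tracks the count of `0`s modulo 5. Each combined state is a pair, one component from each; accept when both components accept. Equivalent product states are then merged.
          0    1  
>  S0     S1   S0 
   S1     S2   S3 
   S2     S4   S5 
   S3     S6   S3 
   S4     S4   S4 
   S5     S7   S5 
   S6     S8   S5 
 * S7     S9  S10 
 * S8     S4  S10 
   S9     S4  S11 
 * S10   S12  S10 
   S11   S13  S11 
   S12   S14  S11 
   S13   S15   S0 
   S14    S4   S0 
   S15    S4   S3 
(> = start, * = accepting)

start=S0; accept=S7,S8,S10; S0-0>S1; S0-1>S0; S1-0>S2; S1-1>S3; S2-0>S4; S2-1>S5; S3-0>S6; S3-1>S3; S4-0>S4; S4-1>S4; S5-0>S7; S5-1>S5; S6-0>S8; S6-1>S5; S7-0>S9; S7-1>S10; S8-0>S4; S8-1>S10; S9-0>S4; S9-1>S11; S10-0>S12; S10-1>S10; S11-0>S13; S11-1>S11; S12-0>S14; S12-1>S11; S13-0>S15; S13-1>S0; S14-0>S4; S14-1>S0; S15-0>S4; S15-1>S3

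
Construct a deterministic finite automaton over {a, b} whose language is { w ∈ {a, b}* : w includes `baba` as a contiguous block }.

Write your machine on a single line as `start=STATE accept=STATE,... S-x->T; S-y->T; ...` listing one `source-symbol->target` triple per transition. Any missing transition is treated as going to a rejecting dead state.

start=S0; accept=S4; S0-a->S0; S0-b->S1; S1-a->S2; S1-b->S1; S2-a->S0; S2-b->S3; S3-a->S4; S3-b->S1; S4-a->S4; S4-b->S4

States S0..S3 record the length of the longest prefix of `baba` that matches the current input suffix. Reaching S4 means `baba` has been seen, and we stay there forever. Accept from S4.
With 5 states:
        a   b  
>  S0   S0  S1 
   S1   S2  S1 
   S2   S0  S3 
   S3   S4  S1 
 * S4   S4  S4 
(> = start, * = accepting)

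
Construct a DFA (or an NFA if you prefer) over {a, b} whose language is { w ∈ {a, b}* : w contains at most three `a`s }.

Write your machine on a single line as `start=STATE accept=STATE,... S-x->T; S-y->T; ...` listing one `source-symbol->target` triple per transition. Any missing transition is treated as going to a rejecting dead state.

start=s0; accept=s0,s1,s2,s3; s0-a->s1; s0-b->s0; s1-a->s2; s1-b->s1; s2-a->s3; s2-b->s2; s3-a->s4; s3-b->s3; s4-a->s4; s4-b->s4

Count `a`s, saturating at 4: states s0 through s3 mean 0 through 3 `a`s seen; s4 means more than 3. Each `a` increments (capped at s4); other symbols loop. Accept from {s0, s1, s2, s3}.
5 states suffice.
        a   b  
>* s0   s1  s0 
 * s1   s2  s1 
 * s2   s3  s2 
 * s3   s4  s3 
   s4   s4  s4 
(> = start, * = accepting)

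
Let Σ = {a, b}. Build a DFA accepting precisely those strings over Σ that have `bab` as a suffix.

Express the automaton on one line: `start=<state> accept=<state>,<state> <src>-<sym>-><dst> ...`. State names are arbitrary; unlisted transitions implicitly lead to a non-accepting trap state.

Let each state record the length of the longest suffix of the input read so far that is also a prefix of `bab`. S1 means the last symbol is `b`; S2 means the last 2 symbols are `ba`; S3 means the last 3 symbols are `bab`. Accept only at S3, where the string currently ends in `bab`.
With 4 states:
        a   b  
>  S0   S0  S1 
   S1   S2  S1 
   S2   S0  S3 
 * S3   S2  S1 
(> = start, * = accepting)

start=S0 accept=S3 S0-a->S0 S0-b->S1 S1-a->S2 S1-b->S1 S2-a->S0 S2-b->S3 S3-a->S2 S3-b->S1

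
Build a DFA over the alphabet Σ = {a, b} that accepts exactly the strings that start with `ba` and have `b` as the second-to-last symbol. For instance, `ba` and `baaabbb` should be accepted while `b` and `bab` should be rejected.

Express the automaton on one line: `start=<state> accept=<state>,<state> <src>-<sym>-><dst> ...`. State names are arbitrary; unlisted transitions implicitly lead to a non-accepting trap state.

start=S0 accept=S3,S6 S0-a->S1 S0-b->S2 S1-a->S1 S1-b->S1 S2-a->S3 S2-b->S1 S3-a->S4 S3-b->S5 S4-a->S4 S4-b->S5 S5-a->S3 S5-b->S6 S6-a->S3 S6-b->S6

Handle the two conditions separately and then intersect. The first has 4 states tracking whether the input so far still matches the prefix `ba`; the second has 7 states tracking the last 2 symbols read. A product state is a pair (one from each), accepting exactly when both do. Equivalent product states are then merged.
        a   b  
>  S0   S1  S2 
   S1   S1  S1 
   S2   S3  S1 
 * S3   S4  S5 
   S4   S4  S5 
   S5   S3  S6 
 * S6   S3  S6 
(> = start, * = accepting)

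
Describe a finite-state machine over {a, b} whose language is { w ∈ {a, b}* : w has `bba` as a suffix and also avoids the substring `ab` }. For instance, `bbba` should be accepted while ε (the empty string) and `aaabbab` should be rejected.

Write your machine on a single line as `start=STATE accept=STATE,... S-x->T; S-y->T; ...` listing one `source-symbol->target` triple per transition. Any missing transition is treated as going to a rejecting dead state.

Run two small machines in parallel and take their product. One (4 states) tracks how much of the suffix `bba` has currently been matched; the other (3 states) tracks partial matches of the forbidden pattern `ab`. Each combined state is a pair, one component from each; accept when both components accept. Equivalent product states are then merged.
A 5-state machine:
        a   b  
>  q0   q1  q2 
   q1   q1  q1 
   q2   q1  q3 
   q3   q4  q3 
 * q4   q1  q1 
(> = start, * = accepting)

start=q0; accept=q4; q0-a->q1; q0-b->q2; q1-a->q1; q1-b->q1; q2-a->q1; q2-b->q3; q3-a->q4; q3-b->q3; q4-a->q1; q4-b->q1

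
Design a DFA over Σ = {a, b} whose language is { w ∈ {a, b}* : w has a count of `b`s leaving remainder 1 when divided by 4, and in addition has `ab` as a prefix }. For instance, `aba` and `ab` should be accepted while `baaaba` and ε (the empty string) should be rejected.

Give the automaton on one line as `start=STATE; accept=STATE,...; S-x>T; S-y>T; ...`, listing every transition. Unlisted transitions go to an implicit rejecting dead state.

Build one automaton per condition and run them in lockstep. The first has 4 states tracking the count of `b`s modulo 4; the second has 4 states tracking whether the input so far still matches the prefix `ab`. A product state is a pair (one from each), accepting exactly when both do. Equivalent product states are then merged.
7 states suffice.
        a   b  
>  S0   S1  S2 
   S1   S2  S3 
   S2   S2  S2 
 * S3   S3  S4 
   S4   S4  S5 
   S5   S5  S6 
   S6   S6  S3 
(> = start, * = accepting)

start=S0; accept=S3; S0-a>S1; S0-b>S2; S1-a>S2; S1-b>S3; S2-a>S2; S2-b>S2; S3-a>S3; S3-b>S4; S4-a>S4; S4-b>S5; S5-a>S5; S5-b>S6; S6-a>S6; S6-b>S3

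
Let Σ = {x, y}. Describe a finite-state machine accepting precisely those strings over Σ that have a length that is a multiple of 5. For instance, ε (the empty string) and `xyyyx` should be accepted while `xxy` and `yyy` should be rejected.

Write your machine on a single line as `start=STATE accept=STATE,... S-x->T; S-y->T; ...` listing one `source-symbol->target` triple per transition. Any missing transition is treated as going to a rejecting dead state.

Only the length mod 5 matters, so use a 5-cycle: from any state, every input symbol moves to the next state, wrapping E back to A. Mark A accepting.
5 states suffice.
       x  y 
>* A   B  B 
   B   C  C 
   C   D  D 
   D   E  E 
   E   A  A 
(> = start, * = accepting)

start=A; accept=A; A-x->B; A-y->B; B-x->C; B-y->C; C-x->D; C-y->D; D-x->E; D-y->E; E-x->A; E-y->A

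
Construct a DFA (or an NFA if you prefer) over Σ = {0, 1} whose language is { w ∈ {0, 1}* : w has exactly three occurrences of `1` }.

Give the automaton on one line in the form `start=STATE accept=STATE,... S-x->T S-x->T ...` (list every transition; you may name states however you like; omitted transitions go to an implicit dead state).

start=s0 accept=s3 s0-0->s0 s0-1->s1 s1-0->s1 s1-1->s2 s2-0->s2 s2-1->s3 s3-0->s3 s3-1->s4 s4-0->s4 s4-1->s4

Only the number of `1`s matters, and only up to 4. Make a chain s0 → s1 → s2 → s3 → s4 advanced by each `1` (with s4 absorbing); every other symbol self-loops. The accepting set is {s3}.
5 states suffice.
        0   1  
>  s0   s0  s1 
   s1   s1  s2 
   s2   s2  s3 
 * s3   s3  s4 
   s4   s4  s4 
(> = start, * = accepting)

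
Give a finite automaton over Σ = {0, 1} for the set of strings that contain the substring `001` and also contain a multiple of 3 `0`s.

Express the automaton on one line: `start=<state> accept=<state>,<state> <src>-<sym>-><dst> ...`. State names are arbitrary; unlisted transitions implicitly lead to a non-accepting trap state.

Handle the two conditions separately and then intersect. The first has 4 states tracking whether and how much of `001` has been seen; the second has 3 states tracking the count of `0`s modulo 3. A product state is a pair (one from each), accepting exactly when both do.
12 states suffice.
          0    1  
>  q0     q1   q0 
   q1     q2   q3 
   q2     q4   q5 
   q3     q6   q3 
   q4     q7   q8 
   q5     q8   q5 
   q6     q4   q9 
   q7     q2  q10 
 * q8    q10   q8 
   q9    q11   q9 
   q10    q5  q10 
   q11    q7   q0 
(> = start, * = accepting)

start=q0 accept=q8 q0-0->q1 q0-1->q0 q1-0->q2 q1-1->q3 q2-0->q4 q2-1->q5 q3-0->q6 q3-1->q3 q4-0->q7 q4-1->q8 q5-0->q8 q5-1->q5 q6-0->q4 q6-1->q9 q7-0->q2 q7-1->q10 q8-0->q10 q8-1->q8 q9-0->q11 q9-1->q9 q10-0->q5 q10-1->q10 q11-0->q7 q11-1->q0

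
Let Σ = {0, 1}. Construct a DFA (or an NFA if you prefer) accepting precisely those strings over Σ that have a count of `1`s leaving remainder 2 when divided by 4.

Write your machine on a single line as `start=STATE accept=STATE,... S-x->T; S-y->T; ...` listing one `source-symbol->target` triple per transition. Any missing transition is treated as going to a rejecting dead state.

start=A; accept=C; A-0->A; A-1->B; B-0->B; B-1->C; C-0->C; C-1->D; D-0->D; D-1->A

The only thing that matters is how many `1`s have appeared, reduced mod 4. Use one state per residue: A for 0, …, D for 3. Reading `1` moves to the next residue; anything else stays put. C is accepting.
       0  1 
>  A   A  B 
   B   B  C 
 * C   C  D 
   D   D  A 
(> = start, * = accepting)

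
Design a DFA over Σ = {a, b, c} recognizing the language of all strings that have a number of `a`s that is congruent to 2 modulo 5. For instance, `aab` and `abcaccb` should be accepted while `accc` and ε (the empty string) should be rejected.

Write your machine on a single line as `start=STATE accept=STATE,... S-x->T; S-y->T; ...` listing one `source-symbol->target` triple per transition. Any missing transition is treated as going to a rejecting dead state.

Keep the running count of `a`s modulo 5: each `a` advances along the cycle S0 → S1 → S2 → S3 → S4 → S0 while other symbols loop. Accept at S2.
5 states suffice.
        a   b   c  
>  S0   S1  S0  S0 
   S1   S2  S1  S1 
 * S2   S3  S2  S2 
   S3   S4  S3  S3 
   S4   S0  S4  S4 
(> = start, * = accepting)

start=S0; accept=S2; S0-a->S1; S0-b->S0; S0-c->S0; S1-a->S2; S1-b->S1; S1-c->S1; S2-a->S3; S2-b->S2; S2-c->S2; S3-a->S4; S3-b->S3; S3-c->S3; S4-a->S0; S4-b->S4; S4-c->S4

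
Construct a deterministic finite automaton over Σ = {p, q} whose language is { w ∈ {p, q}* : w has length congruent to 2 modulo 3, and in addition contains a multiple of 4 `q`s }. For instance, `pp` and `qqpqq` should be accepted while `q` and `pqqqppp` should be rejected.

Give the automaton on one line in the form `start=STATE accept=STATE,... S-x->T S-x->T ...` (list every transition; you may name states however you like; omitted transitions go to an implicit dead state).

start=S0 accept=S3 S0-p->S1 S0-q->S2 S1-p->S3 S1-q->S4 S2-p->S4 S2-q->S5 S3-p->S0 S3-q->S6 S4-p->S6 S4-q->S7 S5-p->S7 S5-q->S8 S6-p->S2 S6-q->S9 S7-p->S9 S7-q->S10 S8-p->S10 S8-q->S1 S9-p->S5 S9-q->S11 S10-p->S11 S10-q->S3 S11-p->S8 S11-q->S0

Handle the two conditions separately and then intersect. The first has 3 states tracking the input length modulo 3; the second has 4 states tracking the count of `q`s modulo 4. A product state is a pair (one from each), accepting exactly when both do.
With 12 states:
          p    q  
>  S0     S1   S2 
   S1     S3   S4 
   S2     S4   S5 
 * S3     S0   S6 
   S4     S6   S7 
   S5     S7   S8 
   S6     S2   S9 
   S7     S9  S10 
   S8    S10   S1 
   S9     S5  S11 
   S10   S11   S3 
   S11    S8   S0 
(> = start, * = accepting)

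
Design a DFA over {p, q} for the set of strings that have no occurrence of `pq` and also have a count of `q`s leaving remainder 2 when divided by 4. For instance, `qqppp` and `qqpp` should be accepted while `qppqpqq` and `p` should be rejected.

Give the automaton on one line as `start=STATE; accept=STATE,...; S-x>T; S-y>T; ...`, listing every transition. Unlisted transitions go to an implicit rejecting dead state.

Handle the two conditions separately and then intersect. The first has 3 states tracking partial matches of the forbidden pattern `pq`; the second has 4 states tracking the count of `q`s modulo 4. A product state is a pair (one from each), accepting exactly when both do. Equivalent product states are then merged.
A 6-state machine:
       p  q 
>  A   B  C 
   B   B  B 
   C   B  D 
 * D   E  F 
 * E   E  B 
   F   B  A 
(> = start, * = accepting)

start=A; accept=D,E; A-p>B; A-q>C; B-p>B; B-q>B; C-p>B; C-q>D; D-p>E; D-q>F; E-p>E; E-q>B; F-p>B; F-q>A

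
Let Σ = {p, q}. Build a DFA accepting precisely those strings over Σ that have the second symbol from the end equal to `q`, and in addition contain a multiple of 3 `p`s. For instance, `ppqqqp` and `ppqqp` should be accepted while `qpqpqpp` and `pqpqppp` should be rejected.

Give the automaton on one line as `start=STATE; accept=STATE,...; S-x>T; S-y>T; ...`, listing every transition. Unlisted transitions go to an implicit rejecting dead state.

Build one automaton per condition and run them in lockstep. The first has 7 states tracking the last 2 symbols read; the second has 3 states tracking the count of `p`s modulo 3. A product state is a pair (one from each), accepting exactly when both do. Minimizing collapses redundant product states.
7 states suffice.
        p   q  
>  s0   s1  s2 
   s1   s3  s1 
   s2   s1  s4 
   s3   s0  s5 
 * s4   s1  s4 
   s5   s6  s5 
 * s6   s1  s2 
(> = start, * = accepting)

start=s0; accept=s4,s6; s0-p>s1; s0-q>s2; s1-p>s3; s1-q>s1; s2-p>s1; s2-q>s4; s3-p>s0; s3-q>s5; s4-p>s1; s4-q>s4; s5-p>s6; s5-q>s5; s6-p>s1; s6-q>s2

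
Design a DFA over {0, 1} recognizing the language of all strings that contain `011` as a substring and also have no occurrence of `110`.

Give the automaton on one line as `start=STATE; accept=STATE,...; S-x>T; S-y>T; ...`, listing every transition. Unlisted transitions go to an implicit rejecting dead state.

start=s0; accept=s5; s0-0>s1; s0-1>s2; s1-0>s1; s1-1>s3; s2-0>s1; s2-1>s4; s3-0>s1; s3-1>s5; s4-0>s4; s4-1>s4; s5-0>s4; s5-1>s5

Handle the two conditions separately and then intersect. One (4 states) tracks whether and how much of `011` has been seen; the other (4 states) tracks partial matches of the forbidden pattern `110`. Each combined state is a pair, one component from each; accept when both components accept. After merging equivalent states the machine shrinks.
        0   1  
>  s0   s1  s2 
   s1   s1  s3 
   s2   s1  s4 
   s3   s1  s5 
   s4   s4  s4 
 * s5   s4  s5 
(> = start, * = accepting)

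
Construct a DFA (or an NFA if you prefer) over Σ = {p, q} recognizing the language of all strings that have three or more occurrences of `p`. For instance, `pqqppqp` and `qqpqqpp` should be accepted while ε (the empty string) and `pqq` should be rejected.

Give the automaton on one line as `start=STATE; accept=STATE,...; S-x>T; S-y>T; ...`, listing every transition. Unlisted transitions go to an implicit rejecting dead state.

Only the number of `p`s matters, and only up to 4. Make a chain A → B → C → D → E advanced by each `p` (with E absorbing); every other symbol self-loops. The accepting set is {D, E}.
A 5-state machine:
       p  q 
>  A   B  A 
   B   C  B 
   C   D  C 
 * D   E  D 
 * E   E  E 
(> = start, * = accepting)

start=A; accept=D,E; A-p>B; A-q>A; B-p>C; B-q>B; C-p>D; C-q>C; D-p>E; D-q>D; E-p>E; E-q>E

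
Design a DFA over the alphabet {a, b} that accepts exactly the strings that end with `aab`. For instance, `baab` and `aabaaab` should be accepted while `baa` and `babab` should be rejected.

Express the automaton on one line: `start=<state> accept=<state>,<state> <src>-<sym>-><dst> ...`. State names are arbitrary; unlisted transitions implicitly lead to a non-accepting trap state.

Remember how much of `aab` the current input suffix matches. State q0 means no match yet; q1 means the last symbol is `a`; q2 means the last 2 symbols are `aa`; q3 means the last 3 symbols are `aab`. Only q3 accepts. On a mismatch, fall back to the longest proper suffix that is still a prefix of `aab`.
4 states suffice.
        a   b  
>  q0   q1  q0 
   q1   q2  q0 
   q2   q2  q3 
 * q3   q1  q0 
(> = start, * = accepting)

start=q0 accept=q3 q0-a->q1 q0-b->q0 q1-a->q2 q1-b->q0 q2-a->q2 q2-b->q3 q3-a->q1 q3-b->q0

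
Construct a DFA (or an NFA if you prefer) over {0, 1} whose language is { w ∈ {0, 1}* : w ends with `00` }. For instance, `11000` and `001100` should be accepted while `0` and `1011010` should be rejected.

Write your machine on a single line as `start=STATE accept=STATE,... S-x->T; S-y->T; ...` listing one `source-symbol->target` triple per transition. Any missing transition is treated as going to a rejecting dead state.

Let each state record the length of the longest suffix of the input read so far that is also a prefix of `00`. q1 means the last symbol is `0`; q2 means the last 2 symbols are `00`. Accept only at q2, where the string currently ends in `00`.
        0   1  
>  q0   q1  q0 
   q1   q2  q0 
 * q2   q2  q0 
(> = start, * = accepting)

start=q0; accept=q2; q0-0->q1; q0-1->q0; q1-0->q2; q1-1->q0; q2-0->q2; q2-1->q0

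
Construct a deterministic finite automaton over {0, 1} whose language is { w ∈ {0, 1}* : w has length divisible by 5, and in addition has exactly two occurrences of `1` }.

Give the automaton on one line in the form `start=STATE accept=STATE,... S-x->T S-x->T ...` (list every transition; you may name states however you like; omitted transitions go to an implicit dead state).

start=A accept=P A-0->B A-1->C B-0->D B-1->E C-0->E C-1->F D-0->G D-1->H E-0->H E-1->I F-0->I F-1->J G-0->K G-1->L H-0->L H-1->M I-0->M I-1->N J-0->N J-1->N K-0->A K-1->O L-0->O L-1->P M-0->P M-1->Q N-0->Q N-1->Q O-0->C O-1->R P-0->R P-1->S Q-0->S Q-1->S R-0->F R-1->T S-0->T S-1->T T-0->J T-1->J

Run two small machines in parallel and take their product. One (5 states) tracks the input length modulo 5; the other (4 states) tracks the count of `1`s, saturating at 3. Each combined state is a pair, one component from each; accept when both components accept.
A 20-state machine:
       0  1 
>  A   B  C 
   B   D  E 
   C   E  F 
   D   G  H 
   E   H  I 
   F   I  J 
   G   K  L 
   H   L  M 
   I   M  N 
   J   N  N 
   K   A  O 
   L   O  P 
   M   P  Q 
   N   Q  Q 
   O   C  R 
 * P   R  S 
   Q   S  S 
   R   F  T 
   S   T  T 
   T   J  J 
(> = start, * = accepting)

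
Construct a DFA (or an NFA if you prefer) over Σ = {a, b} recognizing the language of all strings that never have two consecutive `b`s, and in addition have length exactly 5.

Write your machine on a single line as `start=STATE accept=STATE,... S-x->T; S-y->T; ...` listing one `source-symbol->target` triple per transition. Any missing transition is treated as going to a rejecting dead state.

start=q0; accept=q12,q13; q0-a->q1; q0-b->q2; q1-a->q3; q1-b->q4; q2-a->q3; q2-b->q5; q3-a->q6; q3-b->q7; q4-a->q6; q4-b->q8; q5-a->q8; q5-b->q8; q6-a->q9; q6-b->q10; q7-a->q9; q7-b->q11; q8-a->q11; q8-b->q11; q9-a->q12; q9-b->q13; q10-a->q12; q10-b->q14; q11-a->q14; q11-b->q14; q12-a->q15; q12-b->q16; q13-a->q15; q13-b->q17; q14-a->q17; q14-b->q17; q15-a->q15; q15-b->q16; q16-a->q15; q16-b->q17; q17-a->q17; q17-b->q17

Handle the two conditions separately and then intersect. One (3 states) tracks partial matches of the forbidden pattern `bb`; the other (7 states) tracks the input length, saturating at 6. Each combined state is a pair, one component from each; accept when both components accept.
18 states suffice.
          a    b  
>  q0     q1   q2 
   q1     q3   q4 
   q2     q3   q5 
   q3     q6   q7 
   q4     q6   q8 
   q5     q8   q8 
   q6     q9  q10 
   q7     q9  q11 
   q8    q11  q11 
   q9    q12  q13 
   q10   q12  q14 
   q11   q14  q14 
 * q12   q15  q16 
 * q13   q15  q17 
   q14   q17  q17 
   q15   q15  q16 
   q16   q15  q17 
   q17   q17  q17 
(> = start, * = accepting)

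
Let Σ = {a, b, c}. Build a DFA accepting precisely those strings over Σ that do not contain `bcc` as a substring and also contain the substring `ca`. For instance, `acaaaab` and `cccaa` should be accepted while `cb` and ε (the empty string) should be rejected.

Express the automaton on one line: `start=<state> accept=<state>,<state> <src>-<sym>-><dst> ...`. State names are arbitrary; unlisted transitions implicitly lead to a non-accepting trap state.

Handle the two conditions separately and then intersect. One (4 states) tracks partial matches of the forbidden pattern `bcc`; the other (3 states) tracks whether and how much of `ca` has been seen. Each combined state is a pair, one component from each; accept when both components accept.
10 states suffice.
        a   b   c  
>  s0   s0  s1  s2 
   s1   s0  s1  s3 
   s2   s4  s1  s2 
   s3   s4  s1  s5 
 * s4   s4  s6  s4 
   s5   s7  s8  s5 
 * s6   s4  s6  s9 
   s7   s7  s7  s7 
   s8   s8  s8  s5 
 * s9   s4  s6  s7 
(> = start, * = accepting)

start=s0 accept=s4,s6,s9 s0-a->s0 s0-b->s1 s0-c->s2 s1-a->s0 s1-b->s1 s1-c->s3 s2-a->s4 s2-b->s1 s2-c->s2 s3-a->s4 s3-b->s1 s3-c->s5 s4-a->s4 s4-b->s6 s4-c->s4 s5-a->s7 s5-b->s8 s5-c->s5 s6-a->s4 s6-b->s6 s6-c->s9 s7-a->s7 s7-b->s7 s7-c->s7 s8-a->s8 s8-b->s8 s8-c->s5 s9-a->s4 s9-b->s6 s9-c->s7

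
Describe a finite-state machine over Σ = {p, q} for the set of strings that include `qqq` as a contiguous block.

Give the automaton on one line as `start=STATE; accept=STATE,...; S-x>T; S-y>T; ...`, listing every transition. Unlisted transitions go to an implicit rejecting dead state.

States s0..s2 record the length of the longest prefix of `qqq` that matches the current input suffix. Reaching s3 means `qqq` has been seen, and we stay there forever. Accept from s3.
4 states suffice.
        p   q  
>  s0   s0  s1 
   s1   s0  s2 
   s2   s0  s3 
 * s3   s3  s3 
(> = start, * = accepting)

start=s0; accept=s3; s0-p>s0; s0-q>s1; s1-p>s0; s1-q>s2; s2-p>s0; s2-q>s3; s3-p>s3; s3-q>s3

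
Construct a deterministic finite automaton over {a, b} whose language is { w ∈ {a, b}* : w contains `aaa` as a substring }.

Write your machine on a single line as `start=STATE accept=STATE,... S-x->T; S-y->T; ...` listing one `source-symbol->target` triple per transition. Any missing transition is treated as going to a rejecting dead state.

start=q0; accept=q3; q0-a->q1; q0-b->q0; q1-a->q2; q1-b->q0; q2-a->q3; q2-b->q0; q3-a->q3; q3-b->q3

States q0..q2 record the length of the longest prefix of `aaa` that matches the current input suffix. Reaching q3 means `aaa` has been seen, and we stay there forever. Accept from q3.
A 4-state machine:
        a   b  
>  q0   q1  q0 
   q1   q2  q0 
   q2   q3  q0 
 * q3   q3  q3 
(> = start, * = accepting)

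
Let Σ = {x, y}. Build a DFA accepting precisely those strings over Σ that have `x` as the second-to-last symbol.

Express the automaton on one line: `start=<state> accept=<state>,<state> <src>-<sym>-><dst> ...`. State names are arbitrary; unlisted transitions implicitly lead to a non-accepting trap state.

start=s0 accept=s3,s4 s0-x->s1 s0-y->s2 s1-x->s3 s1-y->s4 s2-x->s5 s2-y->s6 s3-x->s3 s3-y->s4 s4-x->s5 s4-y->s6 s5-x->s3 s5-y->s4 s6-x->s5 s6-y->s6

A DFA must remember the last 2 symbols (since which symbol is second-to-last isn't known until the input ends). Use one state per possible window of the last ≤2 symbols; accept from those whose window starts with `x`.
7 states suffice.
        x   y  
>  s0   s1  s2 
   s1   s3  s4 
   s2   s5  s6 
 * s3   s3  s4 
 * s4   s5  s6 
   s5   s3  s4 
   s6   s5  s6 
(> = start, * = accepting)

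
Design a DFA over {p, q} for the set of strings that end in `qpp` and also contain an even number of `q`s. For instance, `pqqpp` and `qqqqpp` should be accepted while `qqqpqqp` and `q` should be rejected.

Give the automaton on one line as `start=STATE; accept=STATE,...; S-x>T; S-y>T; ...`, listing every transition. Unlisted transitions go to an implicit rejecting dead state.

Handle the two conditions separately and then intersect. The first has 4 states tracking how much of the suffix `qpp` has currently been matched; the second has 2 states tracking the count of `q`s modulo 2. A product state is a pair (one from each), accepting exactly when both do.
8 states suffice.
       p  q 
>  A   A  B 
   B   C  D 
   C   E  D 
   D   F  B 
   E   G  D 
   F   H  B 
   G   G  D 
 * H   A  B 
(> = start, * = accepting)

start=A; accept=H; A-p>A; A-q>B; B-p>C; B-q>D; C-p>E; C-q>D; D-p>F; D-q>B; E-p>G; E-q>D; F-p>H; F-q>B; G-p>G; G-q>D; H-p>A; H-q>B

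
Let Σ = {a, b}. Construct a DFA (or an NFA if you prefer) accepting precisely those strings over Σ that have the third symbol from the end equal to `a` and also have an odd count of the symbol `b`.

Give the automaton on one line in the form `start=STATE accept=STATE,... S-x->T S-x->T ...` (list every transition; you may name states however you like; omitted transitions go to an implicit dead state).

Handle the two conditions separately and then intersect. One (15 states) tracks the last 3 symbols read; the other (2 states) tracks the count of `b`s modulo 2. Each combined state is a pair, one component from each; accept when both components accept. Equivalent product states are then merged.
12 states suffice.
          a    b  
>  S0     S1   S2 
   S1     S3   S4 
   S2     S5   S0 
   S3     S3   S6 
   S4     S7   S0 
   S5     S8   S9 
 * S6     S7   S0 
 * S7     S8   S9 
   S8    S10   S9 
   S9     S1  S11 
 * S10   S10   S9 
 * S11    S5   S0 
(> = start, * = accepting)

start=S0 accept=S6,S7,S10,S11 S0-a->S1 S0-b->S2 S1-a->S3 S1-b->S4 S2-a->S5 S2-b->S0 S3-a->S3 S3-b->S6 S4-a->S7 S4-b->S0 S5-a->S8 S5-b->S9 S6-a->S7 S6-b->S0 S7-a->S8 S7-b->S9 S8-a->S10 S8-b->S9 S9-a->S1 S9-b->S11 S10-a->S10 S10-b->S9 S11-a->S5 S11-b->S0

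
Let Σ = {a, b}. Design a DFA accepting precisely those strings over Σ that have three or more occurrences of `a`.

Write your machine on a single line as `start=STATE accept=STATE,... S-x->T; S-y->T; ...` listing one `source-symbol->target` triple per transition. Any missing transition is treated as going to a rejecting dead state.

Count `a`s, saturating at 4: states S0 through S3 mean 0 through 3 `a`s seen; S4 means more than 3. Each `a` increments (capped at S4); other symbols loop. Accept from {S3, S4}.
        a   b  
>  S0   S1  S0 
   S1   S2  S1 
   S2   S3  S2 
 * S3   S4  S3 
 * S4   S4  S4 
(> = start, * = accepting)

start=S0; accept=S3,S4; S0-a->S1; S0-b->S0; S1-a->S2; S1-b->S1; S2-a->S3; S2-b->S2; S3-a->S4; S3-b->S3; S4-a->S4; S4-b->S4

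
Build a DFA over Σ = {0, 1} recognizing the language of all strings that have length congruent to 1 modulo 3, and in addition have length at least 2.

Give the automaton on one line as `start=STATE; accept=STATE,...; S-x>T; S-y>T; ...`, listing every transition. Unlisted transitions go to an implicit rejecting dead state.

start=q0; accept=q4; q0-0>q1; q0-1>q1; q1-0>q2; q1-1>q2; q2-0>q3; q2-1>q3; q3-0>q4; q3-1>q4; q4-0>q5; q4-1>q5; q5-0>q3; q5-1>q3

Run two small machines in parallel and take their product. One (3 states) tracks the input length modulo 3; the other (4 states) tracks the input length, saturating at 3. Each combined state is a pair, one component from each; accept when both components accept.
6 states suffice.
        0   1  
>  q0   q1  q1 
   q1   q2  q2 
   q2   q3  q3 
   q3   q4  q4 
 * q4   q5  q5 
   q5   q3  q3 
(> = start, * = accepting)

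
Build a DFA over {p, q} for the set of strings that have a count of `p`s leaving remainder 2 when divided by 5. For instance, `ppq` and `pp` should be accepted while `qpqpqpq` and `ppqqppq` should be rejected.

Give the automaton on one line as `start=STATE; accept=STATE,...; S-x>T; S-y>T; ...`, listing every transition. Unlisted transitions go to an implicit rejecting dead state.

start=s0; accept=s2; s0-p>s1; s0-q>s0; s1-p>s2; s1-q>s1; s2-p>s3; s2-q>s2; s3-p>s4; s3-q>s3; s4-p>s0; s4-q>s4

Keep the running count of `p`s modulo 5: each `p` advances along the cycle s0 → s1 → s2 → s3 → s4 → s0 while other symbols loop. Accept at s2.
        p   q  
>  s0   s1  s0 
   s1   s2  s1 
 * s2   s3  s2 
   s3   s4  s3 
   s4   s0  s4 
(> = start, * = accepting)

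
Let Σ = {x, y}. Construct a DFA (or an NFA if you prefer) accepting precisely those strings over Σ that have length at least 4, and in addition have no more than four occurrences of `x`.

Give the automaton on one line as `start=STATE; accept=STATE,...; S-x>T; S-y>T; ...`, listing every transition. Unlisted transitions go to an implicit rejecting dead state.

start=q0; accept=q10,q11,q12,q13,q14; q0-x>q1; q0-y>q2; q1-x>q3; q1-y>q4; q2-x>q4; q2-y>q5; q3-x>q6; q3-y>q7; q4-x>q7; q4-y>q8; q5-x>q8; q5-y>q9; q6-x>q10; q6-y>q11; q7-x>q11; q7-y>q12; q8-x>q12; q8-y>q13; q9-x>q13; q9-y>q14; q10-x>q15; q10-y>q10; q11-x>q10; q11-y>q11; q12-x>q11; q12-y>q12; q13-x>q12; q13-y>q13; q14-x>q13; q14-y>q14; q15-x>q15; q15-y>q15

Run two small machines in parallel and take their product. One (6 states) tracks the input length, saturating at 5; the other (6 states) tracks the count of `x`s, saturating at 5. Each combined state is a pair, one component from each; accept when both components accept. Minimizing collapses redundant product states.
16 states suffice.
          x    y  
>  q0     q1   q2 
   q1     q3   q4 
   q2     q4   q5 
   q3     q6   q7 
   q4     q7   q8 
   q5     q8   q9 
   q6    q10  q11 
   q7    q11  q12 
   q8    q12  q13 
   q9    q13  q14 
 * q10   q15  q10 
 * q11   q10  q11 
 * q12   q11  q12 
 * q13   q12  q13 
 * q14   q13  q14 
   q15   q15  q15 
(> = start, * = accepting)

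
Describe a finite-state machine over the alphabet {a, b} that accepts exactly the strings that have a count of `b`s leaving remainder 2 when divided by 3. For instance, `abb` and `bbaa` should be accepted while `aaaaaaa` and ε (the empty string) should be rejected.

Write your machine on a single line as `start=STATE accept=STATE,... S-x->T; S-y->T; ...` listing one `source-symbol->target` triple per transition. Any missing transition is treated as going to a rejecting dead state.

start=q0; accept=q2; q0-a->q0; q0-b->q1; q1-a->q1; q1-b->q2; q2-a->q2; q2-b->q0

Keep the running count of `b`s modulo 3: each `b` advances along the cycle q0 → q1 → q2 → q0 while other symbols loop. Accept at q2.
3 states suffice.
        a   b  
>  q0   q0  q1 
   q1   q1  q2 
 * q2   q2  q0 
(> = start, * = accepting)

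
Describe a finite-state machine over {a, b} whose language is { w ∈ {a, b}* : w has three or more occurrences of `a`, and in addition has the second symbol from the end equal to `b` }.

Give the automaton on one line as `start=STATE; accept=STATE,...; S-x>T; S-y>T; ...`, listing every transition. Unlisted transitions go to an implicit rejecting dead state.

Handle the two conditions separately and then intersect. The first has 5 states tracking the count of `a`s, saturating at 4; the second has 7 states tracking the last 2 symbols read. A product state is a pair (one from each), accepting exactly when both do. Equivalent product states are then merged.
With 8 states:
        a   b  
>  S0   S1  S0 
   S1   S2  S1 
   S2   S3  S4 
   S3   S3  S5 
   S4   S6  S4 
   S5   S6  S7 
 * S6   S3  S5 
 * S7   S6  S7 
(> = start, * = accepting)

start=S0; accept=S6,S7; S0-a>S1; S0-b>S0; S1-a>S2; S1-b>S1; S2-a>S3; S2-b>S4; S3-a>S3; S3-b>S5; S4-a>S6; S4-b>S4; S5-a>S6; S5-b>S7; S6-a>S3; S6-b>S5; S7-a>S6; S7-b>S7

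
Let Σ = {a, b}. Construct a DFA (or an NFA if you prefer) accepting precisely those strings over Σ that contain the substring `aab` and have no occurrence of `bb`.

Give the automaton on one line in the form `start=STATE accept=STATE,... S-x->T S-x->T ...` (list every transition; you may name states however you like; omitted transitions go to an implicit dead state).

start=S0 accept=S5,S6 S0-a->S1 S0-b->S2 S1-a->S3 S1-b->S2 S2-a->S1 S2-b->S4 S3-a->S3 S3-b->S5 S4-a->S4 S4-b->S4 S5-a->S6 S5-b->S4 S6-a->S6 S6-b->S5

Handle the two conditions separately and then intersect. The first has 4 states tracking whether and how much of `aab` has been seen; the second has 3 states tracking partial matches of the forbidden pattern `bb`. A product state is a pair (one from each), accepting exactly when both do. Equivalent product states are then merged.
        a   b  
>  S0   S1  S2 
   S1   S3  S2 
   S2   S1  S4 
   S3   S3  S5 
   S4   S4  S4 
 * S5   S6  S4 
 * S6   S6  S5 
(> = start, * = accepting)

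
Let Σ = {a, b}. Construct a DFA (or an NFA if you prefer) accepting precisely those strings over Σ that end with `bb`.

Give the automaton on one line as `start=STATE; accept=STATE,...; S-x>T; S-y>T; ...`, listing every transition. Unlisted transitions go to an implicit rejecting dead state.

start=q0; accept=q2; q0-a>q0; q0-b>q1; q1-a>q0; q1-b>q2; q2-a>q0; q2-b>q2

Remember how much of `bb` the current input suffix matches. State q0 means no match yet; q1 means the last symbol is `b`; q2 means the last 2 symbols are `bb`. Only q2 accepts. On a mismatch, fall back to the longest proper suffix that is still a prefix of `bb`.
With 3 states:
        a   b  
>  q0   q0  q1 
   q1   q0  q2 
 * q2   q0  q2 
(> = start, * = accepting)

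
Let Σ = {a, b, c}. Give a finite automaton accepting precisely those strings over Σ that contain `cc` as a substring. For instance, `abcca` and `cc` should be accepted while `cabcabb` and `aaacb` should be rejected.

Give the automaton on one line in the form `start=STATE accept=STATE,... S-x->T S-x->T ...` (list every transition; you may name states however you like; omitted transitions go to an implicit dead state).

start=S0 accept=S2 S0-a->S0 S0-b->S0 S0-c->S1 S1-a->S0 S1-b->S0 S1-c->S2 S2-a->S2 S2-b->S2 S2-c->S2

States S0..S1 record the length of the longest prefix of `cc` that matches the current input suffix. Reaching S2 means `cc` has been seen, and we stay there forever. Accept from S2.
With 3 states:
        a   b   c  
>  S0   S0  S0  S1 
   S1   S0  S0  S2 
 * S2   S2  S2  S2 
(> = start, * = accepting)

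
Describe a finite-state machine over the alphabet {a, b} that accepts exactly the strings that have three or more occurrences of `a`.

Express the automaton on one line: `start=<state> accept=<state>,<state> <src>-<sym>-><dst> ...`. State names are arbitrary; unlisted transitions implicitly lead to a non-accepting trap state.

Count `a`s, saturating at 4: states q0 through q3 mean 0 through 3 `a`s seen; q4 means more than 3. Each `a` increments (capped at q4); other symbols loop. Accept from {q3, q4}.
5 states suffice.
        a   b  
>  q0   q1  q0 
   q1   q2  q1 
   q2   q3  q2 
 * q3   q4  q3 
 * q4   q4  q4 
(> = start, * = accepting)

start=q0 accept=q3,q4 q0-a->q1 q0-b->q0 q1-a->q2 q1-b->q1 q2-a->q3 q2-b->q2 q3-a->q4 q3-b->q3 q4-a->q4 q4-b->q4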